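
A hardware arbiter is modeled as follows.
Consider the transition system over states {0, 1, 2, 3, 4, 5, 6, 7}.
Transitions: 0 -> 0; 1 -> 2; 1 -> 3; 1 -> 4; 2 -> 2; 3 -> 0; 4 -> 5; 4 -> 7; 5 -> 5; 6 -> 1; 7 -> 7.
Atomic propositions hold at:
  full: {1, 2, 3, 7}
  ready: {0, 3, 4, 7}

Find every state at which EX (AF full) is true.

AF full: least fixpoint, start Z0 = {1, 2, 3, 7}, add states with every successor in Z. Z1 = {1, 2, 3, 6, 7}; fixed.
Sat(AF full) = {1, 2, 3, 6, 7}
Sat(EX (AF full)) = {s : some successor in {1, 2, 3, 6, 7}} = {1, 2, 4, 6, 7}

{1, 2, 4, 6, 7}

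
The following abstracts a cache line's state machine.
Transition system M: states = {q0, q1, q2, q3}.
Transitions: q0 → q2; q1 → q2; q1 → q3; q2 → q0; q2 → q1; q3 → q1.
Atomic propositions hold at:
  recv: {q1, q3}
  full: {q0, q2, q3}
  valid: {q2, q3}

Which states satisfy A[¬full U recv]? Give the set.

Sat(¬full) = {q1}
A[¬full U recv]: least fixpoint, start Z0 = Sat(recv) = {q1, q3}, add states in Sat(¬full) with every successor in Z. Already a fixed point.
Sat(A[¬full U recv]) = {q1, q3}

{q1, q3}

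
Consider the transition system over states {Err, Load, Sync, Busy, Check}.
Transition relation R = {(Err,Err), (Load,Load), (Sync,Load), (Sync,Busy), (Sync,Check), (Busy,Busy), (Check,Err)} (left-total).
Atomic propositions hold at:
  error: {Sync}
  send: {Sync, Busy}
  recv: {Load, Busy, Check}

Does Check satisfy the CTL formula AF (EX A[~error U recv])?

No

Sat(~error) = {Err, Load, Busy, Check}
A[~error U recv]: least fixpoint, start Z0 = Sat(recv) = {Load, Busy, Check}, add states in Sat(~error) with every successor in Z. Already a fixed point.
Sat(A[~error U recv]) = {Load, Busy, Check}
Sat(EX A[~error U recv]) = {s : some successor in {Load, Busy, Check}} = {Load, Sync, Busy}
AF (EX A[~error U recv]): least fixpoint, start Z0 = {Load, Sync, Busy}, add states with every successor in Z. Already a fixed point.
Sat(AF (EX A[~error U recv])) = {Load, Sync, Busy}
Check ∉ Sat(AF (EX A[~error U recv])) = {Load, Sync, Busy}, so the formula does not hold at Check.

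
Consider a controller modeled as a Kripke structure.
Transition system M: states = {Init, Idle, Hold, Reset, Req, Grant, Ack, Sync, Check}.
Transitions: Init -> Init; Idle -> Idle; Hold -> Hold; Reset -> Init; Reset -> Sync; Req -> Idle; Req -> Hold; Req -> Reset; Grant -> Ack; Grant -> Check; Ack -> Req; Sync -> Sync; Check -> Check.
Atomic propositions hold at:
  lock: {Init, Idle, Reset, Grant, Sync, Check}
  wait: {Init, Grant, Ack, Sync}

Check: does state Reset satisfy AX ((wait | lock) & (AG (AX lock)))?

Sat(wait | lock) = {Init, Idle, Reset, Grant, Ack, Sync, Check}
Sat(AX lock) = {s : every successor in {Init, Idle, Reset, Grant, Sync, Check}} = {Init, Idle, Reset, Sync, Check}
AG (AX lock): greatest fixpoint, start Z0 = {Init, Idle, Reset, Sync, Check}, keep only states in Sat with every successor in Z. Already a fixed point.
Sat(AG (AX lock)) = {Init, Idle, Reset, Sync, Check}
Sat((wait | lock) & (AG (AX lock))) = {Init, Idle, Reset, Sync, Check}
Sat(AX ((wait | lock) & (AG (AX lock)))) = {s : every successor in {Init, Idle, Reset, Sync, Check}} = {Init, Idle, Reset, Sync, Check}
Reset ∈ Sat(AX ((wait | lock) & (AG (AX lock)))) = {Init, Idle, Reset, Sync, Check}, so the formula holds at Reset.

Yes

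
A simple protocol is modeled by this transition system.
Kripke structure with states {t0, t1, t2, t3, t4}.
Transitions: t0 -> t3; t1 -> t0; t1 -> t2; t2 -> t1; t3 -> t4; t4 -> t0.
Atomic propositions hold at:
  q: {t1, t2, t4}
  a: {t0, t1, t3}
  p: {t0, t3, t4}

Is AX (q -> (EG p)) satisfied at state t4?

Yes

EG p: greatest fixpoint, start Z0 = {t0, t3, t4}, keep only states in Sat with some successor in Z. Already a fixed point.
Sat(EG p) = {t0, t3, t4}
Sat(q -> (EG p)) = {t0, t3, t4}
Sat(AX (q -> (EG p))) = {s : every successor in {t0, t3, t4}} = {t0, t3, t4}
t4 ∈ Sat(AX (q -> (EG p))) = {t0, t3, t4}, so the formula holds at t4.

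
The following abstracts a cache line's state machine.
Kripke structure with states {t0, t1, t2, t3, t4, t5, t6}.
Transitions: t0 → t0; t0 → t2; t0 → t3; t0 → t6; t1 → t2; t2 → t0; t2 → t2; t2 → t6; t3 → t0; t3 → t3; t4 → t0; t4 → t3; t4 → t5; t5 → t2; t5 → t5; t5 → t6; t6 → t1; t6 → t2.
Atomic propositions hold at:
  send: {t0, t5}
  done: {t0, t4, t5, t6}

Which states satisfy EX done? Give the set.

{t0, t2, t3, t4, t5}

Sat(EX done) = {s : some successor in {t0, t4, t5, t6}} = {t0, t2, t3, t4, t5}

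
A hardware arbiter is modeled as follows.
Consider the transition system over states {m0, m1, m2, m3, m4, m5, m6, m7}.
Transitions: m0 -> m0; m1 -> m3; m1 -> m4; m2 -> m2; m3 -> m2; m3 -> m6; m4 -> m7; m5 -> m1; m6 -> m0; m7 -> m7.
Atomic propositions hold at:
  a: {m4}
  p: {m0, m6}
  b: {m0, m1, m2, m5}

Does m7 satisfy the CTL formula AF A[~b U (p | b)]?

Sat(~b) = {m3, m4, m6, m7}
Sat(p | b) = {m0, m1, m2, m5, m6}
A[~b U (p | b)]: least fixpoint, start Z0 = Sat((p | b)) = {m0, m1, m2, m5, m6}, add states in Sat(~b) with every successor in Z. Z1 = {m0, m1, m2, m3, m5, m6}; fixed.
Sat(A[~b U (p | b)]) = {m0, m1, m2, m3, m5, m6}
AF A[~b U (p | b)]: least fixpoint, start Z0 = {m0, m1, m2, m3, m5, m6}, add states with every successor in Z. Already a fixed point.
Sat(AF A[~b U (p | b)]) = {m0, m1, m2, m3, m5, m6}
m7 ∉ Sat(AF A[~b U (p | b)]) = {m0, m1, m2, m3, m5, m6}, so the formula does not hold at m7.

No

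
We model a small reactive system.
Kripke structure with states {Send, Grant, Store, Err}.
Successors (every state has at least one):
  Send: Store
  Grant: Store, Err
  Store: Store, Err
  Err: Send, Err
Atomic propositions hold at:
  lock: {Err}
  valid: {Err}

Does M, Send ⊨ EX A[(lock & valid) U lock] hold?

No

Sat(lock & valid) = {Err}
A[(lock & valid) U lock]: least fixpoint, start Z0 = Sat(lock) = {Err}, add states in Sat(lock & valid) with every successor in Z. Already a fixed point.
Sat(A[(lock & valid) U lock]) = {Err}
Sat(EX A[(lock & valid) U lock]) = {s : some successor in {Err}} = {Grant, Store, Err}
Send ∉ Sat(EX A[(lock & valid) U lock]) = {Grant, Store, Err}, so the formula does not hold at Send.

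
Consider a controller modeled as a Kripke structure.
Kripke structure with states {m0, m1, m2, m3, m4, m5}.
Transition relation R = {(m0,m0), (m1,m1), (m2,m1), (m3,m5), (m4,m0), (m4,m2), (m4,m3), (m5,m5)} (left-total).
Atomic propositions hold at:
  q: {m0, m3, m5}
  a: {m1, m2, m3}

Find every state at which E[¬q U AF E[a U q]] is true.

Sat(¬q) = {m1, m2, m4}
E[a U q]: least fixpoint, start Z0 = Sat(q) = {m0, m3, m5}, add states in Sat(a) with some successor in Z. Already a fixed point.
Sat(E[a U q]) = {m0, m3, m5}
AF E[a U q]: least fixpoint, start Z0 = {m0, m3, m5}, add states with every successor in Z. Already a fixed point.
Sat(AF E[a U q]) = {m0, m3, m5}
E[¬q U AF E[a U q]]: least fixpoint, start Z0 = Sat(AF E[a U q]) = {m0, m3, m5}, add states in Sat(¬q) with some successor in Z. Z1 = {m0, m3, m4, m5}; fixed.
Sat(E[¬q U AF E[a U q]]) = {m0, m3, m4, m5}

{m0, m3, m4, m5}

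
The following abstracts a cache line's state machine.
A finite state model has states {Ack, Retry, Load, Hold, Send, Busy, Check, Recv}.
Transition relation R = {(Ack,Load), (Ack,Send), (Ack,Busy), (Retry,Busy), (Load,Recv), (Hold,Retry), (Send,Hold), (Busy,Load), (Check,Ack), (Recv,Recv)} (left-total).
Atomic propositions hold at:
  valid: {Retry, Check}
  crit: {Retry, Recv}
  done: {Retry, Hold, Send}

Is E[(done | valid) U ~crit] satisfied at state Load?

Sat(done | valid) = {Retry, Hold, Send, Check}
Sat(~crit) = {Ack, Load, Hold, Send, Busy, Check}
E[(done | valid) U ~crit]: least fixpoint, start Z0 = Sat(~crit) = {Ack, Load, Hold, Send, Busy, Check}, add states in Sat(done | valid) with some successor in Z. Z1 = {Ack, Retry, Load, Hold, Send, Busy, Check}; fixed.
Sat(E[(done | valid) U ~crit]) = {Ack, Retry, Load, Hold, Send, Busy, Check}
Load ∈ Sat(E[(done | valid) U ~crit]) = {Ack, Retry, Load, Hold, Send, Busy, Check}, so the formula holds at Load.

Yes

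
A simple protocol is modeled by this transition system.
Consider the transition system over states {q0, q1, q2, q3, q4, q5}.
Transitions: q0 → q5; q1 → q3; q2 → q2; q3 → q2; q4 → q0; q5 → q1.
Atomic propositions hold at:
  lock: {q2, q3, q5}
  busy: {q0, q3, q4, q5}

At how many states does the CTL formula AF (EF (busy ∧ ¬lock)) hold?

Sat(¬lock) = {q0, q1, q4}
Sat(busy ∧ ¬lock) = {q0, q4}
EF (busy ∧ ¬lock): least fixpoint, start Z0 = {q0, q4}, add states with some successor in Z. Already a fixed point.
Sat(EF (busy ∧ ¬lock)) = {q0, q4}
AF (EF (busy ∧ ¬lock)): least fixpoint, start Z0 = {q0, q4}, add states with every successor in Z. Already a fixed point.
Sat(AF (EF (busy ∧ ¬lock))) = {q0, q4}
|Sat(AF (EF (busy ∧ ¬lock)))| = |{q0, q4}| = 2.

2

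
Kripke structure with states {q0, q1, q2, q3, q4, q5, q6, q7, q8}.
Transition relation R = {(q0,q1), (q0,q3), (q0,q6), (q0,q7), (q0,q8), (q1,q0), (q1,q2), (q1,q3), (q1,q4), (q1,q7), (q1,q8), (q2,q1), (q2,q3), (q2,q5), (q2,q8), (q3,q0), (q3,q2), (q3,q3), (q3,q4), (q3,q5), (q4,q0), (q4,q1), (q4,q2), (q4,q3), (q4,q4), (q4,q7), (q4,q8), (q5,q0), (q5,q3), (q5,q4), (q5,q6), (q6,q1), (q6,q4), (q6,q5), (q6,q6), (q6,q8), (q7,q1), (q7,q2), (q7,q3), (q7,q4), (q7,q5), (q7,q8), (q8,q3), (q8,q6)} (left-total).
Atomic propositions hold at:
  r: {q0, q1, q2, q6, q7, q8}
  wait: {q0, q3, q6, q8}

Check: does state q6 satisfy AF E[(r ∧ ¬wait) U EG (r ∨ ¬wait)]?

Sat(¬wait) = {q1, q2, q4, q5, q7}
Sat(r ∧ ¬wait) = {q1, q2, q7}
Sat(r ∨ ¬wait) = {q0, q1, q2, q4, q5, q6, q7, q8}
EG (r ∨ ¬wait): greatest fixpoint, start Z0 = {q0, q1, q2, q4, q5, q6, q7, q8}, keep only states in Sat with some successor in Z. Already a fixed point.
Sat(EG (r ∨ ¬wait)) = {q0, q1, q2, q4, q5, q6, q7, q8}
E[(r ∧ ¬wait) U EG (r ∨ ¬wait)]: least fixpoint, start Z0 = Sat(EG (r ∨ ¬wait)) = {q0, q1, q2, q4, q5, q6, q7, q8}, add states in Sat(r ∧ ¬wait) with some successor in Z. Already a fixed point.
Sat(E[(r ∧ ¬wait) U EG (r ∨ ¬wait)]) = {q0, q1, q2, q4, q5, q6, q7, q8}
AF E[(r ∧ ¬wait) U EG (r ∨ ¬wait)]: least fixpoint, start Z0 = {q0, q1, q2, q4, q5, q6, q7, q8}, add states with every successor in Z. Already a fixed point.
Sat(AF E[(r ∧ ¬wait) U EG (r ∨ ¬wait)]) = {q0, q1, q2, q4, q5, q6, q7, q8}
q6 ∈ Sat(AF E[(r ∧ ¬wait) U EG (r ∨ ¬wait)]) = {q0, q1, q2, q4, q5, q6, q7, q8}, so the formula holds at q6.

Yes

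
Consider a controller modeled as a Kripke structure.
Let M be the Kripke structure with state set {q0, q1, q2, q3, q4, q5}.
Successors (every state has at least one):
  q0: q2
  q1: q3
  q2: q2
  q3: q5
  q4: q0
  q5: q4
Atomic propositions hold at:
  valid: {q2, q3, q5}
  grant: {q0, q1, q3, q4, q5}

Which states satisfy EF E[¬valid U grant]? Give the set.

{q0, q1, q3, q4, q5}

Sat(¬valid) = {q0, q1, q4}
E[¬valid U grant]: least fixpoint, start Z0 = Sat(grant) = {q0, q1, q3, q4, q5}, add states in Sat(¬valid) with some successor in Z. Already a fixed point.
Sat(E[¬valid U grant]) = {q0, q1, q3, q4, q5}
EF E[¬valid U grant]: least fixpoint, start Z0 = {q0, q1, q3, q4, q5}, add states with some successor in Z. Already a fixed point.
Sat(EF E[¬valid U grant]) = {q0, q1, q3, q4, q5}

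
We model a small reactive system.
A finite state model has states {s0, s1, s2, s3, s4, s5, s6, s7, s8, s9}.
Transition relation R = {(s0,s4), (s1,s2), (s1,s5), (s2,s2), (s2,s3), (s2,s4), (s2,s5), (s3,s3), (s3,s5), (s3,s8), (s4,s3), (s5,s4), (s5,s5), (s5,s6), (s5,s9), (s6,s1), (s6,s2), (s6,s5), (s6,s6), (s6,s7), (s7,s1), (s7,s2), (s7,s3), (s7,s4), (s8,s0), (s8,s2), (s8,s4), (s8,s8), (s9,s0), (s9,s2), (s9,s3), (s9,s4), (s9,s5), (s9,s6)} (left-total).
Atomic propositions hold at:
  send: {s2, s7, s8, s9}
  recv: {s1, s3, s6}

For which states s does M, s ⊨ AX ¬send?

Sat(¬send) = {s0, s1, s3, s4, s5, s6}
Sat(AX ¬send) = {s : every successor in {s0, s1, s3, s4, s5, s6}} = {s0, s4}

{s0, s4}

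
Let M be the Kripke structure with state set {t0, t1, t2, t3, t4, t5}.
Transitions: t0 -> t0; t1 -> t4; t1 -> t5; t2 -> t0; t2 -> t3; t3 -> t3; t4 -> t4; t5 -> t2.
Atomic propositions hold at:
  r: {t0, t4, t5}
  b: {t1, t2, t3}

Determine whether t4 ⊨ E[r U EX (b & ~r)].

No

Sat(~r) = {t1, t2, t3}
Sat(b & ~r) = {t1, t2, t3}
Sat(EX (b & ~r)) = {s : some successor in {t1, t2, t3}} = {t2, t3, t5}
E[r U EX (b & ~r)]: least fixpoint, start Z0 = Sat(EX (b & ~r)) = {t2, t3, t5}, add states in Sat(r) with some successor in Z. Already a fixed point.
Sat(E[r U EX (b & ~r)]) = {t2, t3, t5}
t4 ∉ Sat(E[r U EX (b & ~r)]) = {t2, t3, t5}, so the formula does not hold at t4.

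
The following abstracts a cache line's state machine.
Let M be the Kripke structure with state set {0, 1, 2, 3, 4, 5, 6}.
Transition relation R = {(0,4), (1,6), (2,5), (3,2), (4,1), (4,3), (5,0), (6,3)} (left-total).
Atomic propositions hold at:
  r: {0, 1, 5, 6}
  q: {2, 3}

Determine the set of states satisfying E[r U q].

E[r U q]: least fixpoint, start Z0 = Sat(q) = {2, 3}, add states in Sat(r) with some successor in Z. Z1 = {2, 3, 6}; Z2 = {1, 2, 3, 6}; fixed.
Sat(E[r U q]) = {1, 2, 3, 6}

{1, 2, 3, 6}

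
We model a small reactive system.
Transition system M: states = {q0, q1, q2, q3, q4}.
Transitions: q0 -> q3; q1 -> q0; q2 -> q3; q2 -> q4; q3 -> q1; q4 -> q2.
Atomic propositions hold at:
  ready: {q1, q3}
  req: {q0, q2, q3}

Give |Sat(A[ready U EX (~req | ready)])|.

Sat(~req) = {q1, q4}
Sat(~req | ready) = {q1, q3, q4}
Sat(EX (~req | ready)) = {s : some successor in {q1, q3, q4}} = {q0, q2, q3}
A[ready U EX (~req | ready)]: least fixpoint, start Z0 = Sat(EX (~req | ready)) = {q0, q2, q3}, add states in Sat(ready) with every successor in Z. Z1 = {q0, q1, q2, q3}; fixed.
Sat(A[ready U EX (~req | ready)]) = {q0, q1, q2, q3}
|Sat(A[ready U EX (~req | ready)])| = |{q0, q1, q2, q3}| = 4.

4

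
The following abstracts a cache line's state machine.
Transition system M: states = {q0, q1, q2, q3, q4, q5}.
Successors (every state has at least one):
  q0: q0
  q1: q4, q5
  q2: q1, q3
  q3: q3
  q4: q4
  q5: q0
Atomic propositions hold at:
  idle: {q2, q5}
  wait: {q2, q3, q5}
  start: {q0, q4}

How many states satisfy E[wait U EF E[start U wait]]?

E[start U wait]: least fixpoint, start Z0 = Sat(wait) = {q2, q3, q5}, add states in Sat(start) with some successor in Z. Already a fixed point.
Sat(E[start U wait]) = {q2, q3, q5}
EF E[start U wait]: least fixpoint, start Z0 = {q2, q3, q5}, add states with some successor in Z. Z1 = {q1, q2, q3, q5}; fixed.
Sat(EF E[start U wait]) = {q1, q2, q3, q5}
E[wait U EF E[start U wait]]: least fixpoint, start Z0 = Sat(EF E[start U wait]) = {q1, q2, q3, q5}, add states in Sat(wait) with some successor in Z. Already a fixed point.
Sat(E[wait U EF E[start U wait]]) = {q1, q2, q3, q5}
|Sat(E[wait U EF E[start U wait]])| = |{q1, q2, q3, q5}| = 4.

4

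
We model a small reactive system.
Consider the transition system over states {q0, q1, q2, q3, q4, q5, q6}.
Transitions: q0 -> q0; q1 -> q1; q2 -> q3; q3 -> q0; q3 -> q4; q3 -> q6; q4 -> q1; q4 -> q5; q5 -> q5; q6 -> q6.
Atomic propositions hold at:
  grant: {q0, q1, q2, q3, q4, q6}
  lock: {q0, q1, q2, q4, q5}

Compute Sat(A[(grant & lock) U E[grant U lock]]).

Sat(grant & lock) = {q0, q1, q2, q4}
E[grant U lock]: least fixpoint, start Z0 = Sat(lock) = {q0, q1, q2, q4, q5}, add states in Sat(grant) with some successor in Z. Z1 = {q0, q1, q2, q3, q4, q5}; fixed.
Sat(E[grant U lock]) = {q0, q1, q2, q3, q4, q5}
A[(grant & lock) U E[grant U lock]]: least fixpoint, start Z0 = Sat(E[grant U lock]) = {q0, q1, q2, q3, q4, q5}, add states in Sat(grant & lock) with every successor in Z. Already a fixed point.
Sat(A[(grant & lock) U E[grant U lock]]) = {q0, q1, q2, q3, q4, q5}

{q0, q1, q2, q3, q4, q5}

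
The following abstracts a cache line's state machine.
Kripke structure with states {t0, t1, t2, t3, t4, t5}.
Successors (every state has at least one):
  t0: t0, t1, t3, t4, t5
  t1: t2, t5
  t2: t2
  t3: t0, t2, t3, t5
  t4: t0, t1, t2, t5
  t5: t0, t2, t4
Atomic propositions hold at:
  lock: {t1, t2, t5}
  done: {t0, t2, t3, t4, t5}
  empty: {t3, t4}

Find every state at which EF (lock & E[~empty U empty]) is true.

{t0, t1, t3, t4, t5}

Sat(~empty) = {t0, t1, t2, t5}
E[~empty U empty]: least fixpoint, start Z0 = Sat(empty) = {t3, t4}, add states in Sat(~empty) with some successor in Z. Z1 = {t0, t3, t4, t5}; Z2 = {t0, t1, t3, t4, t5}; fixed.
Sat(E[~empty U empty]) = {t0, t1, t3, t4, t5}
Sat(lock & E[~empty U empty]) = {t1, t5}
EF (lock & E[~empty U empty]): least fixpoint, start Z0 = {t1, t5}, add states with some successor in Z. Z1 = {t0, t1, t3, t4, t5}; fixed.
Sat(EF (lock & E[~empty U empty])) = {t0, t1, t3, t4, t5}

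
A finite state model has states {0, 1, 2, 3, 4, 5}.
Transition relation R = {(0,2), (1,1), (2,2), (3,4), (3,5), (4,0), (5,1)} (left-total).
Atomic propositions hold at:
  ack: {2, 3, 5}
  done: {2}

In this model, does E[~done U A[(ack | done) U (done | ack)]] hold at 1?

Sat(~done) = {0, 1, 3, 4, 5}
Sat(ack | done) = {2, 3, 5}
Sat(done | ack) = {2, 3, 5}
A[(ack | done) U (done | ack)]: least fixpoint, start Z0 = Sat((done | ack)) = {2, 3, 5}, add states in Sat(ack | done) with every successor in Z. Already a fixed point.
Sat(A[(ack | done) U (done | ack)]) = {2, 3, 5}
E[~done U A[(ack | done) U (done | ack)]]: least fixpoint, start Z0 = Sat(A[(ack | done) U (done | ack)]) = {2, 3, 5}, add states in Sat(~done) with some successor in Z. Z1 = {0, 2, 3, 5}; Z2 = {0, 2, 3, 4, 5}; fixed.
Sat(E[~done U A[(ack | done) U (done | ack)]]) = {0, 2, 3, 4, 5}
1 ∉ Sat(E[~done U A[(ack | done) U (done | ack)]]) = {0, 2, 3, 4, 5}, so the formula does not hold at 1.

No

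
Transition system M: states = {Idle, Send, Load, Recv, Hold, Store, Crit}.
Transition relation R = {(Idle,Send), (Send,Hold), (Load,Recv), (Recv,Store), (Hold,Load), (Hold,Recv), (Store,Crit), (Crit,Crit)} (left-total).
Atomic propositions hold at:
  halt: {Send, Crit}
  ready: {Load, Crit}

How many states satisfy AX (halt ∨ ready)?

Sat(halt ∨ ready) = {Send, Load, Crit}
Sat(AX (halt ∨ ready)) = {s : every successor in {Send, Load, Crit}} = {Idle, Store, Crit}
|Sat(AX (halt ∨ ready))| = |{Idle, Store, Crit}| = 3.

3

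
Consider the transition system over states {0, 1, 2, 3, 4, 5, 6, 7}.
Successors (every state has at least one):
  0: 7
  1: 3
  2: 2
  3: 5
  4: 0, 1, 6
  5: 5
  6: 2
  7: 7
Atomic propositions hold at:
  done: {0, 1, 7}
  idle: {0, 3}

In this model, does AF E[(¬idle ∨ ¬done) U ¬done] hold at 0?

No

Sat(¬idle) = {1, 2, 4, 5, 6, 7}
Sat(¬done) = {2, 3, 4, 5, 6}
Sat(¬idle ∨ ¬done) = {1, 2, 3, 4, 5, 6, 7}
E[(¬idle ∨ ¬done) U ¬done]: least fixpoint, start Z0 = Sat(¬done) = {2, 3, 4, 5, 6}, add states in Sat(¬idle ∨ ¬done) with some successor in Z. Z1 = {1, 2, 3, 4, 5, 6}; fixed.
Sat(E[(¬idle ∨ ¬done) U ¬done]) = {1, 2, 3, 4, 5, 6}
AF E[(¬idle ∨ ¬done) U ¬done]: least fixpoint, start Z0 = {1, 2, 3, 4, 5, 6}, add states with every successor in Z. Already a fixed point.
Sat(AF E[(¬idle ∨ ¬done) U ¬done]) = {1, 2, 3, 4, 5, 6}
0 ∉ Sat(AF E[(¬idle ∨ ¬done) U ¬done]) = {1, 2, 3, 4, 5, 6}, so the formula does not hold at 0.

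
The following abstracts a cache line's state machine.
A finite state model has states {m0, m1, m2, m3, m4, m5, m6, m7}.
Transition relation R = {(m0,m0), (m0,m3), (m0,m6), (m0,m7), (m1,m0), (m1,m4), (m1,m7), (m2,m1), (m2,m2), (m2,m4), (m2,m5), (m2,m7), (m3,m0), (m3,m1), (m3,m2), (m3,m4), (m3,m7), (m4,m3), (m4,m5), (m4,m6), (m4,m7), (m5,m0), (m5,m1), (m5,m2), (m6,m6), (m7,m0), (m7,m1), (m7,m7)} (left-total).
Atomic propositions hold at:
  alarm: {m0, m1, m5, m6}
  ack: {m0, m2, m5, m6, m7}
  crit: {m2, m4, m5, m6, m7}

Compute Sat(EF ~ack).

{m0, m1, m2, m3, m4, m5, m7}

Sat(~ack) = {m1, m3, m4}
EF ~ack: least fixpoint, start Z0 = {m1, m3, m4}, add states with some successor in Z. Z1 = {m0, m1, m2, m3, m4, m5, m7}; fixed.
Sat(EF ~ack) = {m0, m1, m2, m3, m4, m5, m7}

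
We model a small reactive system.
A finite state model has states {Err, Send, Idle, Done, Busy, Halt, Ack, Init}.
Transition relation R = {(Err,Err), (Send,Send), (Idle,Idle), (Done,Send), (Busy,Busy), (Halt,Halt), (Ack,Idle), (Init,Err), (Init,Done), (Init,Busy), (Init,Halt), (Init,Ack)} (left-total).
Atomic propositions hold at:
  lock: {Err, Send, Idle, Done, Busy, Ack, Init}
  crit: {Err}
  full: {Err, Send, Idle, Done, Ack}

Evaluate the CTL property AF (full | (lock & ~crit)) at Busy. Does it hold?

Sat(~crit) = {Send, Idle, Done, Busy, Halt, Ack, Init}
Sat(lock & ~crit) = {Send, Idle, Done, Busy, Ack, Init}
Sat(full | (lock & ~crit)) = {Err, Send, Idle, Done, Busy, Ack, Init}
AF (full | (lock & ~crit)): least fixpoint, start Z0 = {Err, Send, Idle, Done, Busy, Ack, Init}, add states with every successor in Z. Already a fixed point.
Sat(AF (full | (lock & ~crit))) = {Err, Send, Idle, Done, Busy, Ack, Init}
Busy ∈ Sat(AF (full | (lock & ~crit))) = {Err, Send, Idle, Done, Busy, Ack, Init}, so the formula holds at Busy.

Yes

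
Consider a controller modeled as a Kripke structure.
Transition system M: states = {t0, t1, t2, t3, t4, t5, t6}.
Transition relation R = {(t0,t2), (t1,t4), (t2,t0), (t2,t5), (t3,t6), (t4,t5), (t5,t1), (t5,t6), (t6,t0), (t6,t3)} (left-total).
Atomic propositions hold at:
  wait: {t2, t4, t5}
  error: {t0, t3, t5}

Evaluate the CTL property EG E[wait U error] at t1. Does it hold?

E[wait U error]: least fixpoint, start Z0 = Sat(error) = {t0, t3, t5}, add states in Sat(wait) with some successor in Z. Z1 = {t0, t2, t3, t4, t5}; fixed.
Sat(E[wait U error]) = {t0, t2, t3, t4, t5}
EG E[wait U error]: greatest fixpoint, start Z0 = {t0, t2, t3, t4, t5}, keep only states in Sat with some successor in Z. Z1 = {t0, t2, t4}; Z2 = {t0, t2}; fixed.
Sat(EG E[wait U error]) = {t0, t2}
t1 ∉ Sat(EG E[wait U error]) = {t0, t2}, so the formula does not hold at t1.

No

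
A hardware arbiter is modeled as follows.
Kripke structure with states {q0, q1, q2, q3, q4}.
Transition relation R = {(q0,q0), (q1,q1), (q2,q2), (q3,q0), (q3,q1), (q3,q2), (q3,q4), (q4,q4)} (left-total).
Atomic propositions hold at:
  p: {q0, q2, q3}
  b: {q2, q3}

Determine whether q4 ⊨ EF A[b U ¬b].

Yes

Sat(¬b) = {q0, q1, q4}
A[b U ¬b]: least fixpoint, start Z0 = Sat(¬b) = {q0, q1, q4}, add states in Sat(b) with every successor in Z. Already a fixed point.
Sat(A[b U ¬b]) = {q0, q1, q4}
EF A[b U ¬b]: least fixpoint, start Z0 = {q0, q1, q4}, add states with some successor in Z. Z1 = {q0, q1, q3, q4}; fixed.
Sat(EF A[b U ¬b]) = {q0, q1, q3, q4}
q4 ∈ Sat(EF A[b U ¬b]) = {q0, q1, q3, q4}, so the formula holds at q4.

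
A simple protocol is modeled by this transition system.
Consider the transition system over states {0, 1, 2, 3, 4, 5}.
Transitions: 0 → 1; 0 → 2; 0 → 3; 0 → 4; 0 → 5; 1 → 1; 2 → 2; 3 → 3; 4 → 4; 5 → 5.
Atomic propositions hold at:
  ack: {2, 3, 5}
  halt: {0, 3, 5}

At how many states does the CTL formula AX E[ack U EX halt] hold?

Sat(EX halt) = {s : some successor in {0, 3, 5}} = {0, 3, 5}
E[ack U EX halt]: least fixpoint, start Z0 = Sat(EX halt) = {0, 3, 5}, add states in Sat(ack) with some successor in Z. Already a fixed point.
Sat(E[ack U EX halt]) = {0, 3, 5}
Sat(AX E[ack U EX halt]) = {s : every successor in {0, 3, 5}} = {3, 5}
|Sat(AX E[ack U EX halt])| = |{3, 5}| = 2.

2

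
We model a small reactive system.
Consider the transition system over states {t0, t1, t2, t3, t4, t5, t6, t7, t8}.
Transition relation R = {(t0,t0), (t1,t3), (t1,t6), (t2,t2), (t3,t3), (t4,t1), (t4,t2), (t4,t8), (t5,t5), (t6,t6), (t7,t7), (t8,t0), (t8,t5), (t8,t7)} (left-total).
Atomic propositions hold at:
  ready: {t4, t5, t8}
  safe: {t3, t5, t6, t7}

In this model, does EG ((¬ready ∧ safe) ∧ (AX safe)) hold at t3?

Sat(¬ready) = {t0, t1, t2, t3, t6, t7}
Sat(¬ready ∧ safe) = {t3, t6, t7}
Sat(AX safe) = {s : every successor in {t3, t5, t6, t7}} = {t1, t3, t5, t6, t7}
Sat((¬ready ∧ safe) ∧ (AX safe)) = {t3, t6, t7}
EG ((¬ready ∧ safe) ∧ (AX safe)): greatest fixpoint, start Z0 = {t3, t6, t7}, keep only states in Sat with some successor in Z. Already a fixed point.
Sat(EG ((¬ready ∧ safe) ∧ (AX safe))) = {t3, t6, t7}
t3 ∈ Sat(EG ((¬ready ∧ safe) ∧ (AX safe))) = {t3, t6, t7}, so the formula holds at t3.

Yes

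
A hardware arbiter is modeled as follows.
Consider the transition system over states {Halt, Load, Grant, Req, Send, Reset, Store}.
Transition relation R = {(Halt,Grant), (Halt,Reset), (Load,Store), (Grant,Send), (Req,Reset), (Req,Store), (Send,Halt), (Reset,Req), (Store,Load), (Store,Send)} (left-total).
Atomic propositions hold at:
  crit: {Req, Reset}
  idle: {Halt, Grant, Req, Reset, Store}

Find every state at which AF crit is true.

AF crit: least fixpoint, start Z0 = {Req, Reset}, add states with every successor in Z. Already a fixed point.
Sat(AF crit) = {Req, Reset}

{Req, Reset}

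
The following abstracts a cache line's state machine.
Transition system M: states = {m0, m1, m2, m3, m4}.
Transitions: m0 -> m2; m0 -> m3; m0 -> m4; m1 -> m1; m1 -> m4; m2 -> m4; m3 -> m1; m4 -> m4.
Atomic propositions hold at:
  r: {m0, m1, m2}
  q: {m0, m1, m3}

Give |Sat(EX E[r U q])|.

3

E[r U q]: least fixpoint, start Z0 = Sat(q) = {m0, m1, m3}, add states in Sat(r) with some successor in Z. Already a fixed point.
Sat(E[r U q]) = {m0, m1, m3}
Sat(EX E[r U q]) = {s : some successor in {m0, m1, m3}} = {m0, m1, m3}
|Sat(EX E[r U q])| = |{m0, m1, m3}| = 3.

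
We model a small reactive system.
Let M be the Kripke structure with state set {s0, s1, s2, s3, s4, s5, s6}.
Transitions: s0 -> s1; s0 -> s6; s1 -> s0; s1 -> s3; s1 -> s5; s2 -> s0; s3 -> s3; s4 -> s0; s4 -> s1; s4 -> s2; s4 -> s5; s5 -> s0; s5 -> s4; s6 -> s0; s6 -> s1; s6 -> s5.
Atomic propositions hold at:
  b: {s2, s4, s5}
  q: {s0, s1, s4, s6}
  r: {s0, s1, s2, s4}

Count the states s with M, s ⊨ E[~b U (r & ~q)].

Sat(~b) = {s0, s1, s3, s6}
Sat(~q) = {s2, s3, s5}
Sat(r & ~q) = {s2}
E[~b U (r & ~q)]: least fixpoint, start Z0 = Sat((r & ~q)) = {s2}, add states in Sat(~b) with some successor in Z. Already a fixed point.
Sat(E[~b U (r & ~q)]) = {s2}
|Sat(E[~b U (r & ~q)])| = |{s2}| = 1.

1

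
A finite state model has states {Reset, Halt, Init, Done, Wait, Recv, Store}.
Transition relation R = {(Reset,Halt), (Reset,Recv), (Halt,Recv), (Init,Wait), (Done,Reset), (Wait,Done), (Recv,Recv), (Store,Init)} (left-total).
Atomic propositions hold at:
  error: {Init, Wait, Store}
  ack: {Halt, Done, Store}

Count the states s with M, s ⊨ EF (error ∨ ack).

6

Sat(error ∨ ack) = {Halt, Init, Done, Wait, Store}
EF (error ∨ ack): least fixpoint, start Z0 = {Halt, Init, Done, Wait, Store}, add states with some successor in Z. Z1 = {Reset, Halt, Init, Done, Wait, Store}; fixed.
Sat(EF (error ∨ ack)) = {Reset, Halt, Init, Done, Wait, Store}
|Sat(EF (error ∨ ack))| = |{Reset, Halt, Init, Done, Wait, Store}| = 6.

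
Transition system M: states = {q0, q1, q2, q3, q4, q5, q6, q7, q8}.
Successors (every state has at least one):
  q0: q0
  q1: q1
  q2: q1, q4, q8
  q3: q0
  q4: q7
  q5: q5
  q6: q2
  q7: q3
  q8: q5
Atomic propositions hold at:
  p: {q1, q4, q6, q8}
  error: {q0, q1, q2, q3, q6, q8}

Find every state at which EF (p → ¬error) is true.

Sat(¬error) = {q4, q5, q7}
Sat(p → ¬error) = {q0, q2, q3, q4, q5, q7}
EF (p → ¬error): least fixpoint, start Z0 = {q0, q2, q3, q4, q5, q7}, add states with some successor in Z. Z1 = {q0, q2, q3, q4, q5, q6, q7, q8}; fixed.
Sat(EF (p → ¬error)) = {q0, q2, q3, q4, q5, q6, q7, q8}

{q0, q2, q3, q4, q5, q6, q7, q8}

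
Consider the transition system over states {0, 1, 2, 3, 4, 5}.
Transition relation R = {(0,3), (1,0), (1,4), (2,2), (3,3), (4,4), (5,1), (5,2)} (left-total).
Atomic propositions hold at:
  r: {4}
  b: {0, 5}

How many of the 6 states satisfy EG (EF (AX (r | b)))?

Sat(r | b) = {0, 4, 5}
Sat(AX (r | b)) = {s : every successor in {0, 4, 5}} = {1, 4}
EF (AX (r | b)): least fixpoint, start Z0 = {1, 4}, add states with some successor in Z. Z1 = {1, 4, 5}; fixed.
Sat(EF (AX (r | b))) = {1, 4, 5}
EG (EF (AX (r | b))): greatest fixpoint, start Z0 = {1, 4, 5}, keep only states in Sat with some successor in Z. Already a fixed point.
Sat(EG (EF (AX (r | b)))) = {1, 4, 5}
|Sat(EG (EF (AX (r | b))))| = |{1, 4, 5}| = 3.

3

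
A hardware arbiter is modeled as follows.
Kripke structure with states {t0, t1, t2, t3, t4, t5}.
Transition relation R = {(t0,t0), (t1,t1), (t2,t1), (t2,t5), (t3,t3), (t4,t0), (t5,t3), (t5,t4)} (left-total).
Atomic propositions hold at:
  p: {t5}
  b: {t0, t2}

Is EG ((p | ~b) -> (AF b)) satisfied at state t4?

Yes

Sat(~b) = {t1, t3, t4, t5}
Sat(p | ~b) = {t1, t3, t4, t5}
AF b: least fixpoint, start Z0 = {t0, t2}, add states with every successor in Z. Z1 = {t0, t2, t4}; fixed.
Sat(AF b) = {t0, t2, t4}
Sat((p | ~b) -> (AF b)) = {t0, t2, t4}
EG ((p | ~b) -> (AF b)): greatest fixpoint, start Z0 = {t0, t2, t4}, keep only states in Sat with some successor in Z. Z1 = {t0, t4}; fixed.
Sat(EG ((p | ~b) -> (AF b))) = {t0, t4}
t4 ∈ Sat(EG ((p | ~b) -> (AF b))) = {t0, t4}, so the formula holds at t4.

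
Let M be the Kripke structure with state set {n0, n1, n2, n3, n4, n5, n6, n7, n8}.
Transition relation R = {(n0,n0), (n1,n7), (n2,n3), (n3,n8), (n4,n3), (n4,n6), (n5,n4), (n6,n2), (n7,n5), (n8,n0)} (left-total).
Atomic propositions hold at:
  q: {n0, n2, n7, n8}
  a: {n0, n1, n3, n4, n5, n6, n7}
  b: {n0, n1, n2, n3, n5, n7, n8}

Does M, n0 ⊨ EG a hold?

EG a: greatest fixpoint, start Z0 = {n0, n1, n3, n4, n5, n6, n7}, keep only states in Sat with some successor in Z. Z1 = {n0, n1, n4, n5, n7}; Z2 = {n0, n1, n5, n7}; Z3 = {n0, n1, n7}; Z4 = {n0, n1}; Z5 = {n0}; fixed.
Sat(EG a) = {n0}
n0 ∈ Sat(EG a) = {n0}, so the formula holds at n0.

Yes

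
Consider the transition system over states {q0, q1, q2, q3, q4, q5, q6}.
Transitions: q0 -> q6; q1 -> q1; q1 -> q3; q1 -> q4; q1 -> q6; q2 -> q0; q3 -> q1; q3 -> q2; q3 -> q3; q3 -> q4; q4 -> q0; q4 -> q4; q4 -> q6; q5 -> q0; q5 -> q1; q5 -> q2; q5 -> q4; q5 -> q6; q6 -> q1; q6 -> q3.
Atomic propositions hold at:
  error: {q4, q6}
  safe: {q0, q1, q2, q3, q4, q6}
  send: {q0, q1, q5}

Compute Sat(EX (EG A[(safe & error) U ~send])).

Sat(safe & error) = {q4, q6}
Sat(~send) = {q2, q3, q4, q6}
A[(safe & error) U ~send]: least fixpoint, start Z0 = Sat(~send) = {q2, q3, q4, q6}, add states in Sat(safe & error) with every successor in Z. Already a fixed point.
Sat(A[(safe & error) U ~send]) = {q2, q3, q4, q6}
EG A[(safe & error) U ~send]: greatest fixpoint, start Z0 = {q2, q3, q4, q6}, keep only states in Sat with some successor in Z. Z1 = {q3, q4, q6}; fixed.
Sat(EG A[(safe & error) U ~send]) = {q3, q4, q6}
Sat(EX (EG A[(safe & error) U ~send])) = {s : some successor in {q3, q4, q6}} = {q0, q1, q3, q4, q5, q6}

{q0, q1, q3, q4, q5, q6}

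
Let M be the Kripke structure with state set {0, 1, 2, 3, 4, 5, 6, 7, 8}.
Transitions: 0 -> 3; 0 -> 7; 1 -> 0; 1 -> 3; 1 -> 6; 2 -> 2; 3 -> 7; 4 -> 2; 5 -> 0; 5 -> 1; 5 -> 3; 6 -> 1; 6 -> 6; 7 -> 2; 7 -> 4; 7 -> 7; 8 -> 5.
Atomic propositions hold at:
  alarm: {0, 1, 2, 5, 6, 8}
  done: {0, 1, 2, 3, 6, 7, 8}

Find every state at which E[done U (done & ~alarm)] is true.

{0, 1, 3, 6, 7}

Sat(~alarm) = {3, 4, 7}
Sat(done & ~alarm) = {3, 7}
E[done U (done & ~alarm)]: least fixpoint, start Z0 = Sat((done & ~alarm)) = {3, 7}, add states in Sat(done) with some successor in Z. Z1 = {0, 1, 3, 7}; Z2 = {0, 1, 3, 6, 7}; fixed.
Sat(E[done U (done & ~alarm)]) = {0, 1, 3, 6, 7}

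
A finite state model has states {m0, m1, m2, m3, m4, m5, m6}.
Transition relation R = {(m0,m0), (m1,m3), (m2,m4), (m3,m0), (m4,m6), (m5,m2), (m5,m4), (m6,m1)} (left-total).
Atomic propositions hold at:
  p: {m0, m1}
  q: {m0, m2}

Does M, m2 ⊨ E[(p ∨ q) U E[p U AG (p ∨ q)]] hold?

No

Sat(p ∨ q) = {m0, m1, m2}
AG (p ∨ q): greatest fixpoint, start Z0 = {m0, m1, m2}, keep only states in Sat with every successor in Z. Z1 = {m0}; fixed.
Sat(AG (p ∨ q)) = {m0}
E[p U AG (p ∨ q)]: least fixpoint, start Z0 = Sat(AG (p ∨ q)) = {m0}, add states in Sat(p) with some successor in Z. Already a fixed point.
Sat(E[p U AG (p ∨ q)]) = {m0}
E[(p ∨ q) U E[p U AG (p ∨ q)]]: least fixpoint, start Z0 = Sat(E[p U AG (p ∨ q)]) = {m0}, add states in Sat(p ∨ q) with some successor in Z. Already a fixed point.
Sat(E[(p ∨ q) U E[p U AG (p ∨ q)]]) = {m0}
m2 ∉ Sat(E[(p ∨ q) U E[p U AG (p ∨ q)]]) = {m0}, so the formula does not hold at m2.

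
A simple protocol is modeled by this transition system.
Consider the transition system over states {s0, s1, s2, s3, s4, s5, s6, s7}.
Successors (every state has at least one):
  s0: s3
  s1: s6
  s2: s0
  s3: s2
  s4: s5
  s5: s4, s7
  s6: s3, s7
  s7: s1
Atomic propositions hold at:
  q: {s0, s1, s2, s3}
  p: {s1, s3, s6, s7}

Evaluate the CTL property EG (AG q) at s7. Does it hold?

AG q: greatest fixpoint, start Z0 = {s0, s1, s2, s3}, keep only states in Sat with every successor in Z. Z1 = {s0, s2, s3}; fixed.
Sat(AG q) = {s0, s2, s3}
EG (AG q): greatest fixpoint, start Z0 = {s0, s2, s3}, keep only states in Sat with some successor in Z. Already a fixed point.
Sat(EG (AG q)) = {s0, s2, s3}
s7 ∉ Sat(EG (AG q)) = {s0, s2, s3}, so the formula does not hold at s7.

No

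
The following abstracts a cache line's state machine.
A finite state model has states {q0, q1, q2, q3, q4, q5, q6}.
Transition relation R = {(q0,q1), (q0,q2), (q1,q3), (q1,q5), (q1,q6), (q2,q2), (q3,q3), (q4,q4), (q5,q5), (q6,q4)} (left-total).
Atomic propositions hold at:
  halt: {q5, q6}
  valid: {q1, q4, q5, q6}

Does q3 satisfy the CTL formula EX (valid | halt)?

Sat(valid | halt) = {q1, q4, q5, q6}
Sat(EX (valid | halt)) = {s : some successor in {q1, q4, q5, q6}} = {q0, q1, q4, q5, q6}
q3 ∉ Sat(EX (valid | halt)) = {q0, q1, q4, q5, q6}, so the formula does not hold at q3.

No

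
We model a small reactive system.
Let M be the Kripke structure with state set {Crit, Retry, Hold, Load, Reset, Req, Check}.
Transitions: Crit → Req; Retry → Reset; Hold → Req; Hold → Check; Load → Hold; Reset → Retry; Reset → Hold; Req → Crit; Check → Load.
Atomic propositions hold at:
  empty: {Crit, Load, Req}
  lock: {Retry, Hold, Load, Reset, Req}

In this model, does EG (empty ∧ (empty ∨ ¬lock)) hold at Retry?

No

Sat(¬lock) = {Crit, Check}
Sat(empty ∨ ¬lock) = {Crit, Load, Req, Check}
Sat(empty ∧ (empty ∨ ¬lock)) = {Crit, Load, Req}
EG (empty ∧ (empty ∨ ¬lock)): greatest fixpoint, start Z0 = {Crit, Load, Req}, keep only states in Sat with some successor in Z. Z1 = {Crit, Req}; fixed.
Sat(EG (empty ∧ (empty ∨ ¬lock))) = {Crit, Req}
Retry ∉ Sat(EG (empty ∧ (empty ∨ ¬lock))) = {Crit, Req}, so the formula does not hold at Retry.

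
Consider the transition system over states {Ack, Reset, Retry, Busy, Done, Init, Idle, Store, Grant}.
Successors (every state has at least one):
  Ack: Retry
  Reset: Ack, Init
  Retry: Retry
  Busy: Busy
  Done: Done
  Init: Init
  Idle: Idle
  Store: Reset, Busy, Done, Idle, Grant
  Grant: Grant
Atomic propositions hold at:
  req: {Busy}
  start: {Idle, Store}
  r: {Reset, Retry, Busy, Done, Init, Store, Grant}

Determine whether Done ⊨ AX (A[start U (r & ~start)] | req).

Yes

Sat(~start) = {Ack, Reset, Retry, Busy, Done, Init, Grant}
Sat(r & ~start) = {Reset, Retry, Busy, Done, Init, Grant}
A[start U (r & ~start)]: least fixpoint, start Z0 = Sat((r & ~start)) = {Reset, Retry, Busy, Done, Init, Grant}, add states in Sat(start) with every successor in Z. Already a fixed point.
Sat(A[start U (r & ~start)]) = {Reset, Retry, Busy, Done, Init, Grant}
Sat(A[start U (r & ~start)] | req) = {Reset, Retry, Busy, Done, Init, Grant}
Sat(AX (A[start U (r & ~start)] | req)) = {s : every successor in {Reset, Retry, Busy, Done, Init, Grant}} = {Ack, Retry, Busy, Done, Init, Grant}
Done ∈ Sat(AX (A[start U (r & ~start)] | req)) = {Ack, Retry, Busy, Done, Init, Grant}, so the formula holds at Done.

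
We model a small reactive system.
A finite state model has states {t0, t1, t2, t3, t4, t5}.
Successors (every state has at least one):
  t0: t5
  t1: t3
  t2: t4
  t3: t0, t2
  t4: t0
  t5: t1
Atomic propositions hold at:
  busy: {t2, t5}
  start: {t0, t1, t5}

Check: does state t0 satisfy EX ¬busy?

Sat(¬busy) = {t0, t1, t3, t4}
Sat(EX ¬busy) = {s : some successor in {t0, t1, t3, t4}} = {t1, t2, t3, t4, t5}
t0 ∉ Sat(EX ¬busy) = {t1, t2, t3, t4, t5}, so the formula does not hold at t0.

No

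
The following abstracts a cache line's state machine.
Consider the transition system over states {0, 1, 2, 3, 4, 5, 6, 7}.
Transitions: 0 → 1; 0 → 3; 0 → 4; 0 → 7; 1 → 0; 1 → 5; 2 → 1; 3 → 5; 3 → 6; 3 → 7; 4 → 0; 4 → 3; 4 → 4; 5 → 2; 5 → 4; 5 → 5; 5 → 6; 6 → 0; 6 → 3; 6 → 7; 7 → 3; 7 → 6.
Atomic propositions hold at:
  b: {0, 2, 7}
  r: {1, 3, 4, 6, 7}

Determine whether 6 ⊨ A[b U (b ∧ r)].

No

Sat(b ∧ r) = {7}
A[b U (b ∧ r)]: least fixpoint, start Z0 = Sat((b ∧ r)) = {7}, add states in Sat(b) with every successor in Z. Already a fixed point.
Sat(A[b U (b ∧ r)]) = {7}
6 ∉ Sat(A[b U (b ∧ r)]) = {7}, so the formula does not hold at 6.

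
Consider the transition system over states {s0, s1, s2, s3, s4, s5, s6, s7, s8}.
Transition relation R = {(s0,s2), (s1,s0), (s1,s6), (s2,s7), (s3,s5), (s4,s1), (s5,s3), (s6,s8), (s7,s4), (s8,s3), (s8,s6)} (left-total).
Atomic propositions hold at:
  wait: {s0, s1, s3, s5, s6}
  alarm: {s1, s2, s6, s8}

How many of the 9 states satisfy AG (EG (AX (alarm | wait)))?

4

Sat(alarm | wait) = {s0, s1, s2, s3, s5, s6, s8}
Sat(AX (alarm | wait)) = {s : every successor in {s0, s1, s2, s3, s5, s6, s8}} = {s0, s1, s3, s4, s5, s6, s8}
EG (AX (alarm | wait)): greatest fixpoint, start Z0 = {s0, s1, s3, s4, s5, s6, s8}, keep only states in Sat with some successor in Z. Z1 = {s1, s3, s4, s5, s6, s8}; fixed.
Sat(EG (AX (alarm | wait))) = {s1, s3, s4, s5, s6, s8}
AG (EG (AX (alarm | wait))): greatest fixpoint, start Z0 = {s1, s3, s4, s5, s6, s8}, keep only states in Sat with every successor in Z. Z1 = {s3, s4, s5, s6, s8}; Z2 = {s3, s5, s6, s8}; fixed.
Sat(AG (EG (AX (alarm | wait)))) = {s3, s5, s6, s8}
|Sat(AG (EG (AX (alarm | wait))))| = |{s3, s5, s6, s8}| = 4.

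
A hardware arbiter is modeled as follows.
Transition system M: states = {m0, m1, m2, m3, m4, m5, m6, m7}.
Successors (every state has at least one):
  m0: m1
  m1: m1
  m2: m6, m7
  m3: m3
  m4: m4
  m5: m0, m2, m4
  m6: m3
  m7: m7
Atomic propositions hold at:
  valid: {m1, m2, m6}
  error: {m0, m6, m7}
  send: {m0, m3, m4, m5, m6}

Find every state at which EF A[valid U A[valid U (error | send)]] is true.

Sat(error | send) = {m0, m3, m4, m5, m6, m7}
A[valid U (error | send)]: least fixpoint, start Z0 = Sat((error | send)) = {m0, m3, m4, m5, m6, m7}, add states in Sat(valid) with every successor in Z. Z1 = {m0, m2, m3, m4, m5, m6, m7}; fixed.
Sat(A[valid U (error | send)]) = {m0, m2, m3, m4, m5, m6, m7}
A[valid U A[valid U (error | send)]]: least fixpoint, start Z0 = Sat(A[valid U (error | send)]) = {m0, m2, m3, m4, m5, m6, m7}, add states in Sat(valid) with every successor in Z. Already a fixed point.
Sat(A[valid U A[valid U (error | send)]]) = {m0, m2, m3, m4, m5, m6, m7}
EF A[valid U A[valid U (error | send)]]: least fixpoint, start Z0 = {m0, m2, m3, m4, m5, m6, m7}, add states with some successor in Z. Already a fixed point.
Sat(EF A[valid U A[valid U (error | send)]]) = {m0, m2, m3, m4, m5, m6, m7}

{m0, m2, m3, m4, m5, m6, m7}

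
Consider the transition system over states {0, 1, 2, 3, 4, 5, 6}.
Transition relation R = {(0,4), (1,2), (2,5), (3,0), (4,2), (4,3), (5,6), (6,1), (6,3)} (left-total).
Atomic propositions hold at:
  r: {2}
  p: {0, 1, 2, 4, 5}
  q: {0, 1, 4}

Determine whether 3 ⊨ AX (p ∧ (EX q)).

Sat(EX q) = {s : some successor in {0, 1, 4}} = {0, 3, 6}
Sat(p ∧ (EX q)) = {0}
Sat(AX (p ∧ (EX q))) = {s : every successor in {0}} = {3}
3 ∈ Sat(AX (p ∧ (EX q))) = {3}, so the formula holds at 3.

Yes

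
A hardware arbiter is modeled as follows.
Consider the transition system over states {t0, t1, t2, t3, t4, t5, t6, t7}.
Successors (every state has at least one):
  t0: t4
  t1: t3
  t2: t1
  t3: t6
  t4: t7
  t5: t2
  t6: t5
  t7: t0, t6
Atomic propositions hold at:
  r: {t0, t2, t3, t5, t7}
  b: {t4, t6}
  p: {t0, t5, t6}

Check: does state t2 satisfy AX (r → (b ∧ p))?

Sat(b ∧ p) = {t6}
Sat(r → (b ∧ p)) = {t1, t4, t6}
Sat(AX (r → (b ∧ p))) = {s : every successor in {t1, t4, t6}} = {t0, t2, t3}
t2 ∈ Sat(AX (r → (b ∧ p))) = {t0, t2, t3}, so the formula holds at t2.

Yes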